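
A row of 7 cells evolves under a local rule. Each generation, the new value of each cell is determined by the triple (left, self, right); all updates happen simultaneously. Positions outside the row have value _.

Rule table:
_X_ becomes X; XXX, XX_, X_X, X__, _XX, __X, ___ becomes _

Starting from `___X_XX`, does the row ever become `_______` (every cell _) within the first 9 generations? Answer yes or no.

generation 1: ___X___
generation 2: ___X___  (fixed point — unchanged through generation 9)
generation 9 is ___X___, still not uniform _

no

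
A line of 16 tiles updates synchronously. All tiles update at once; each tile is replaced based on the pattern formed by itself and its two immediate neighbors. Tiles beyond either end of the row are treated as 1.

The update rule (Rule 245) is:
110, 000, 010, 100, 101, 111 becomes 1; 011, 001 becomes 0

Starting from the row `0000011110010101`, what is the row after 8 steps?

step 1: 1111001111011110
step 2: 1111100111101111
step 3: 1111110011110111
step 4: 1111111001111011
step 5: 1111111100111101
step 6: 1111111110011110
step 7: 1111111111001111
step 8: 1111111111100111

1111111111100111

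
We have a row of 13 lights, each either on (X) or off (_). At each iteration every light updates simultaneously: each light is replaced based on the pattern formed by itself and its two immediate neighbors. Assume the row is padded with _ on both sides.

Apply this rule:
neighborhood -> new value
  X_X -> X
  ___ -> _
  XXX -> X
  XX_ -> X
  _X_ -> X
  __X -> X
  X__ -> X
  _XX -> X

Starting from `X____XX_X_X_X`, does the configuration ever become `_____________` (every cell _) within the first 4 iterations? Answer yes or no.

iteration 1: XX__XXXXXXXXX
iteration 2: XXXXXXXXXXXXX
iteration 3: XXXXXXXXXXXXX  (fixed point — unchanged through iteration 4)
iteration 4 is XXXXXXXXXXXXX, still not uniform _

no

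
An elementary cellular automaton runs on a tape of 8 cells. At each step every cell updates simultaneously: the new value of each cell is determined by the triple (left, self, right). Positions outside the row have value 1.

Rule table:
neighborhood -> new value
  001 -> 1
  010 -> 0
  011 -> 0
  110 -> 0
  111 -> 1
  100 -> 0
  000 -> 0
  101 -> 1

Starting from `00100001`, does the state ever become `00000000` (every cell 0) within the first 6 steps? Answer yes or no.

01000010
10000101
00001010
00010101
00101010
01010101
step 6 is 01010101, still not uniform 0

no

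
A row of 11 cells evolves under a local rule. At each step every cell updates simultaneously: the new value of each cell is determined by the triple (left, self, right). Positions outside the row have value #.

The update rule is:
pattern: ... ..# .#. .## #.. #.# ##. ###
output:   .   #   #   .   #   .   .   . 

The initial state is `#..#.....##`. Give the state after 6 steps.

.####...#..
.....#.####
#...##.....
.#.#..#...#
.#.#####.#.
.#.......#.

.#.......#.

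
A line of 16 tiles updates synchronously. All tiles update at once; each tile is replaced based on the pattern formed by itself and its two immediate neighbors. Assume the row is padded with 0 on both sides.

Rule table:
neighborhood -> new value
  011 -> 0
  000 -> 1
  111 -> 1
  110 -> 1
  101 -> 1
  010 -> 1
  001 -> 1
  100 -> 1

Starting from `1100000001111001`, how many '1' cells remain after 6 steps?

0111111110111111
1011111111011111
1101111111101111
0110111111110111
1011011111111011
1101101111111101
count of 1: 13

13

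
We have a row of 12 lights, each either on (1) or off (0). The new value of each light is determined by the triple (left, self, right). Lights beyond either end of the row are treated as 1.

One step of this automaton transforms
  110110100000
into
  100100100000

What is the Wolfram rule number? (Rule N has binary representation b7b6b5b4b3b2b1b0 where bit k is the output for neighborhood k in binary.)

140

position 0: 111 → 1  (bit 7 = 1)
position 1: 110 → 0  (bit 6 = 0)
position 2: 101 → 0  (bit 5 = 0)
position 7: 100 → 0  (bit 4 = 0)
position 3: 011 → 1  (bit 3 = 1)
position 6: 010 → 1  (bit 2 = 1)
position 11: 001 → 0  (bit 1 = 0)
position 8: 000 → 0  (bit 0 = 0)
bits b7..b0 = 10001100 = 140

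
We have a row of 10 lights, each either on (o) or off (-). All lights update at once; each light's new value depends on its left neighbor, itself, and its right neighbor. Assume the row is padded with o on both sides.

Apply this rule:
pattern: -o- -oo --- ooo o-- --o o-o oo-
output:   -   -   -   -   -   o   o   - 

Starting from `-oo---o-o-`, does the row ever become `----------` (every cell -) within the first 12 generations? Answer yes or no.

no

o----o-o-o
----o-o-o-
---o-o-o-o
--o-o-o-o-
-o-o-o-o-o
o-o-o-o-o-
-o-o-o-o-o  (repeats generation 5; period 2)
generation 12: o-o-o-o-o-
generation 12 is o-o-o-o-o-, still not uniform -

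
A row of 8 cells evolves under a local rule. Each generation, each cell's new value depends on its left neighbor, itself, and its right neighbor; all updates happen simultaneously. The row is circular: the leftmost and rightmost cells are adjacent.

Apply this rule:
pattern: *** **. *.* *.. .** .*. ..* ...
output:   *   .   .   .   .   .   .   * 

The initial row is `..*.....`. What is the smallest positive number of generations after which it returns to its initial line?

*...****
..*..***
......*.
*****...
.***..*.
..*.....

6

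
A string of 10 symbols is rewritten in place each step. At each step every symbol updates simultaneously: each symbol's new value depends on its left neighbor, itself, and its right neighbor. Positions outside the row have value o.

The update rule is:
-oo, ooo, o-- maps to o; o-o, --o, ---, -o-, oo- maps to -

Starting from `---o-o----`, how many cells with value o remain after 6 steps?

o-----o---
-o-----o--
--o-----o-
o--o------
-o--o-----
--o--o----
count of o: 2

2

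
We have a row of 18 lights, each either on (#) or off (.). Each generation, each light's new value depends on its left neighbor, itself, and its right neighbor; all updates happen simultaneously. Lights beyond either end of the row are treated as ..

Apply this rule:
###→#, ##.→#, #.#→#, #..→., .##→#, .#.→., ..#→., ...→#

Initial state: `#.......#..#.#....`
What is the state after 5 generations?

.#################

..#####.....#..###
#.#####.###....###
.##########.##.###
.#################
.#################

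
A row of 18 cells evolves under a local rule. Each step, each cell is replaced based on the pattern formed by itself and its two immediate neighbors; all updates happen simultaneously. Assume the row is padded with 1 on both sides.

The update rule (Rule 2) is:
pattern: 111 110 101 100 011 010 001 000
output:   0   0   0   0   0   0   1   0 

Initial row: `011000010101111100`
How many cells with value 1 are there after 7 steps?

3

step 1: 000000100000000001
step 2: 000001000000000010
step 3: 000010000000000100
step 4: 000100000000001001
step 5: 001000000000010010
step 6: 010000000000100100
step 7: 000000000001001001
count of 1: 3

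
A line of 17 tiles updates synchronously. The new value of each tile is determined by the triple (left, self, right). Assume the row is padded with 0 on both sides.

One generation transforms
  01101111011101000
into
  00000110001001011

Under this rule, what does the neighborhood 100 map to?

At position 14 the neighborhood is 100; the next row has 0 there.

0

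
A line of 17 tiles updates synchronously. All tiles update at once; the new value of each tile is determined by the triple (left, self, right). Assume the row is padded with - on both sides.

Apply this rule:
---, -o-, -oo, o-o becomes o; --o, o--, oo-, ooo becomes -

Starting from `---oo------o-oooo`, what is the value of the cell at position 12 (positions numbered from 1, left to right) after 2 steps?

o

step 1: oo-o--oooo-ooo---
step 2: o-oo--o---oo---oo
position 12 holds o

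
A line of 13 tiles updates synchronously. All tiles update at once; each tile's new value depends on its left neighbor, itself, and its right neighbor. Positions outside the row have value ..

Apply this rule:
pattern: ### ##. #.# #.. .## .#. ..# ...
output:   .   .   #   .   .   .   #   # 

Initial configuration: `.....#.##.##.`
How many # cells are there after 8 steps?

2

#####.#..#...
.....#..#..##
#####..#..#..
......#..#..#
######..#..#.
.......#..#..
#######..#..#
........#..#.
count of #: 2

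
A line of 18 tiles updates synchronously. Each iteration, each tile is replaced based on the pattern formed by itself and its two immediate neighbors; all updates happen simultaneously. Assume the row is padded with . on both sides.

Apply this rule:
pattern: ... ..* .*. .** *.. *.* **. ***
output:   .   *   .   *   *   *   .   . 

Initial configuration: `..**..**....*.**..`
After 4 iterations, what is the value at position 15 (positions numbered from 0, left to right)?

*

.**.***.*..*.**.*.
**.**..*.**.**.*.*
*.**.**.**.**.*.*.
.**.**.**.**.*.*.*
position 15 holds *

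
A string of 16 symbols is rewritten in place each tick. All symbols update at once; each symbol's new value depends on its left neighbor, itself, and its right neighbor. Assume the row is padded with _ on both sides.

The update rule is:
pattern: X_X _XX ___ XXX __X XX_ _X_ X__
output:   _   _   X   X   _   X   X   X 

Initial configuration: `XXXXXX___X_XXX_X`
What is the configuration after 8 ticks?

XX__XX__XX_X_X_X

_XXXXXXX_X__XX_X
__XXXXXX_XX__X_X
X__XXXXX__XX_X_X
XX__XXXXX__X_X_X
_XX__XXXXX_X_X_X
__XX__XXXX_X_X_X
X__XX__XXX_X_X_X
XX__XX__XX_X_X_X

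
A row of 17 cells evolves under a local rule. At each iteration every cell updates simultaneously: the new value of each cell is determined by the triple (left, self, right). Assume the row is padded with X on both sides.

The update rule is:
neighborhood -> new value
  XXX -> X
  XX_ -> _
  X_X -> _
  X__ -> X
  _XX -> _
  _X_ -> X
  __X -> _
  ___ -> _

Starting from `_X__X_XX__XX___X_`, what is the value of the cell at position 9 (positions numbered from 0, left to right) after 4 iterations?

_XX_X___X___X__X_
____XX__XX__XX_X_
X_____X___X____X_
_X____XX__XX___X_
position 9 holds _

_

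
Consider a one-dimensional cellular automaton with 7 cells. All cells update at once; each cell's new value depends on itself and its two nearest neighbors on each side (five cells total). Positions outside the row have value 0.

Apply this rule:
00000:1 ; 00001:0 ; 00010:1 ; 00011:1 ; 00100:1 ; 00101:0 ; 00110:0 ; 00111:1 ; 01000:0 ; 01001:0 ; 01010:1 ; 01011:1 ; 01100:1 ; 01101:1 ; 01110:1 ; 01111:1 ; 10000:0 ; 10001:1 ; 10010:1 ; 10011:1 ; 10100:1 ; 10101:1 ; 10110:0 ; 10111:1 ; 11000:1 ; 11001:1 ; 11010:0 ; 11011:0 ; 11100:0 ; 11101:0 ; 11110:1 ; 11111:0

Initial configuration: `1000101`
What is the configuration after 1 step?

1011011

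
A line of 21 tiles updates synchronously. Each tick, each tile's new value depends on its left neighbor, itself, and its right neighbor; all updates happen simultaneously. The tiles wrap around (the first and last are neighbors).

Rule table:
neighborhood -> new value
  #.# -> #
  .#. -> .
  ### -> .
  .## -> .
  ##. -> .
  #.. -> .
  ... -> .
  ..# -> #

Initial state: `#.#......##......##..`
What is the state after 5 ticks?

....#.......#...#.#..

.#......#.......#...#
#......#.......#...#.
......#.......#...#.#
.....#.......#...#.#.
....#.......#...#.#..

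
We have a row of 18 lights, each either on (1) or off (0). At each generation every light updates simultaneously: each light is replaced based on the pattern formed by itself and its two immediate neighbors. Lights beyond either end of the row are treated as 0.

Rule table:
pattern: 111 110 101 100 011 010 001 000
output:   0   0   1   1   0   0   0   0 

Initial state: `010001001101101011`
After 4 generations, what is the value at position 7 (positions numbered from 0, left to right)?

001000100010010100
000100010001001010
000010001000100101
000001000100010010
position 7 holds 0

0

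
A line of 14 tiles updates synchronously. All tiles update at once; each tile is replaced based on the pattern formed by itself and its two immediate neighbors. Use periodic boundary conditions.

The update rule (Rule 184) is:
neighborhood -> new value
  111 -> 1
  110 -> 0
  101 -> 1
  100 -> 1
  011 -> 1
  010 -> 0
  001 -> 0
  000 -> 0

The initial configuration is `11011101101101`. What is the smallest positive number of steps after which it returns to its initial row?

step 1: 10111011011011
step 2: 01110110110111
step 3: 11101101101110
step 4: 11011011011101
step 5: 10110110111011
step 6: 01101101110111
step 7: 11011011101110
step 8: 10110111011101
step 9: 01101110111011
step 10: 11011101110110
step 11: 10111011101101
step 12: 01110111011011
step 13: 11101110110110
step 14: 11011101101101

14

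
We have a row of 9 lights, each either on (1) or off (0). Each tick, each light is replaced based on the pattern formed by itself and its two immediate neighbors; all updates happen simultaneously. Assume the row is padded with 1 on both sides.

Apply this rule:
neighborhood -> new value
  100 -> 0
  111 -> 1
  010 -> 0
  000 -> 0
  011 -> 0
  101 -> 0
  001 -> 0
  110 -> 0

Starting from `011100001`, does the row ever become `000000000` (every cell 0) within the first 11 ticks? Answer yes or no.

tick 1: 001000000
tick 2: 000000000
all cells are 0 at tick 2

yes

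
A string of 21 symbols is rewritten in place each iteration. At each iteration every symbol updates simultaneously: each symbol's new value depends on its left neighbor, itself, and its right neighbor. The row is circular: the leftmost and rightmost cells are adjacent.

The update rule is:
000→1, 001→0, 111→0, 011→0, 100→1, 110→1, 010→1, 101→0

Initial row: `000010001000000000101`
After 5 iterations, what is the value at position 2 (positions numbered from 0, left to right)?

1

iteration 1: 111011101111111110101
iteration 2: 001000100000000010100
iteration 3: 101110111111111010111
iteration 4: 100010000000001010000
iteration 5: 111011111111101011110
position 2 holds 1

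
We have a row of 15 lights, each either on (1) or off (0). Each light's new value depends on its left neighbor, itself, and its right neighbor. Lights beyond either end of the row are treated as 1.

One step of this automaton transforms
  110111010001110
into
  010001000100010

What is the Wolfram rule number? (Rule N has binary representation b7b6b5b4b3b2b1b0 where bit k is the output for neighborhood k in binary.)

position 0: 111 → 0  (bit 7 = 0)
position 1: 110 → 1  (bit 6 = 1)
position 2: 101 → 0  (bit 5 = 0)
position 8: 100 → 0  (bit 4 = 0)
position 3: 011 → 0  (bit 3 = 0)
position 7: 010 → 0  (bit 2 = 0)
position 10: 001 → 0  (bit 1 = 0)
position 9: 000 → 1  (bit 0 = 1)
bits b7..b0 = 01000001 = 65

65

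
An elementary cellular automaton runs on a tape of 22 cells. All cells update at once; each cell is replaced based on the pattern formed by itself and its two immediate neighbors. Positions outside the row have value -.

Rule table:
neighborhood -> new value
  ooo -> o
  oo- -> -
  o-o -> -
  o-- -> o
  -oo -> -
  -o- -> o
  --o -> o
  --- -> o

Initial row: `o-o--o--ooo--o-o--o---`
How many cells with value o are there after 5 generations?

o-oooooo-o-ooo-ooooooo
o--oooo--o--o---ooooo-
ooo-oo-ooooooooo-ooo-o
-o------ooooooo---o--o
oooooooo-ooooo-ooooooo
count of o: 20

20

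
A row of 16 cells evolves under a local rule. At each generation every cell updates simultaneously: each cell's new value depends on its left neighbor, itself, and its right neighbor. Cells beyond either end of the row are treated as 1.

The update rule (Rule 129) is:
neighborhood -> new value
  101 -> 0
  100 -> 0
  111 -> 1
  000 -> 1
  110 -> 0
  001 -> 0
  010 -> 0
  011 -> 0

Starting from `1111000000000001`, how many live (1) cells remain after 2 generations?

1110011111111100
1100001111111000
count of 1: 9

9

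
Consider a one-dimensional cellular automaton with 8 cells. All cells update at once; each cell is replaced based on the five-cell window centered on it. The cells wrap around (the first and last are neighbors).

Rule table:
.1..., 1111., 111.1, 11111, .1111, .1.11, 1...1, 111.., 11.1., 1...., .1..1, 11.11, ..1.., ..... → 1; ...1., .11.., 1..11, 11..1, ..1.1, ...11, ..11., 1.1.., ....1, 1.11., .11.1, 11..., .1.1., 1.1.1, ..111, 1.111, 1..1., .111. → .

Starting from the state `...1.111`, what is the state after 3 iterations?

iteration 1: .1..1..1
iteration 2: ..1.11..
iteration 3: ...1...1

...1...1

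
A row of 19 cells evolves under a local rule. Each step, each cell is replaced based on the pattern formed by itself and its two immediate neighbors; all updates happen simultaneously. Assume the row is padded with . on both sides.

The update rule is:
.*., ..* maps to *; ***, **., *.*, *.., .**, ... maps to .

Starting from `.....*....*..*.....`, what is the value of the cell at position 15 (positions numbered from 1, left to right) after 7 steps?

.

....**...**.**.....
...*....*..........
..**...**..........
.*....*............
**...**............
....*..............
...**..............
position 15 holds .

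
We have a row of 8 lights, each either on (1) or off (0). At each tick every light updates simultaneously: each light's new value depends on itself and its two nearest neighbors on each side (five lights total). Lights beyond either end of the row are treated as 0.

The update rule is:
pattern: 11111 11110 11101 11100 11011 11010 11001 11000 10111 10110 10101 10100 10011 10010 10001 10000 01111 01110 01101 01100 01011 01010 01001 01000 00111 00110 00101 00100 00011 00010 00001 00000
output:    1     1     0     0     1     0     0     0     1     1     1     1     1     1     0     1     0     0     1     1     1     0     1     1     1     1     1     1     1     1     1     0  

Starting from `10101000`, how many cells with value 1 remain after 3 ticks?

4

10101110
10111000
11100010
count of 1: 4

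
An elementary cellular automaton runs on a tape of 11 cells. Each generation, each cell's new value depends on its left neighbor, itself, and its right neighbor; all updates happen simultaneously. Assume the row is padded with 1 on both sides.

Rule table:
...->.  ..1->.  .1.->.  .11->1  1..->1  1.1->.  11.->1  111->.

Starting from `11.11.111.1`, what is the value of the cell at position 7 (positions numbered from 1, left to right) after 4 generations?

1

generation 1: .1.11.1.1.1
generation 2: ...11.....1
generation 3: 1..111....1
generation 4: 11.1.11...1
position 7 holds 1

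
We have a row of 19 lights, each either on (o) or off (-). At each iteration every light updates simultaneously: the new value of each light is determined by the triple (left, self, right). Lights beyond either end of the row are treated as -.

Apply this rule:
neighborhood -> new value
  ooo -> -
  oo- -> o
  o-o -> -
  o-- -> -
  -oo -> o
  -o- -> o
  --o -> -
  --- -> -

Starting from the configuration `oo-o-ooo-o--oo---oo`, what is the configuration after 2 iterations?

oo-o-o-o-o--oo---oo

oo-o-o-o-o--oo---oo
oo-o-o-o-o--oo---oo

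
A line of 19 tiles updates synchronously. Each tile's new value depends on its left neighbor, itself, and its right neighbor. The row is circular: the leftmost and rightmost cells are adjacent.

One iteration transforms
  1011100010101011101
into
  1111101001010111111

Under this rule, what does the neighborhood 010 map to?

At position 8 the neighborhood is 010; the next row has 0 there.

0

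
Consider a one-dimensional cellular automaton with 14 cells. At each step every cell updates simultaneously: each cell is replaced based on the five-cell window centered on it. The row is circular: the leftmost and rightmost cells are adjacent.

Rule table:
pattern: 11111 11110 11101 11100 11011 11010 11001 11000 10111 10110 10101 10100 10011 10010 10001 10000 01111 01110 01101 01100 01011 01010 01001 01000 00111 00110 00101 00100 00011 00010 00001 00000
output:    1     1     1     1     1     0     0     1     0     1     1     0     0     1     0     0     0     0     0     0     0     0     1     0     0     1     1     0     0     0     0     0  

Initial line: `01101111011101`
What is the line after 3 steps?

01010011100101
01001000101101
00110000101001

00110000101001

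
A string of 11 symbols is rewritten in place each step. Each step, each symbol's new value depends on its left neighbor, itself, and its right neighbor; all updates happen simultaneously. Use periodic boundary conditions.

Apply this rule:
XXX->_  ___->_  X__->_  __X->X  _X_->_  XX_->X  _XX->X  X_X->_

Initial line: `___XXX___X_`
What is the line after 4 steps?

XX___X____X

__XX_X__X__
_XXX___X___
XX_X__X____
XX___X____X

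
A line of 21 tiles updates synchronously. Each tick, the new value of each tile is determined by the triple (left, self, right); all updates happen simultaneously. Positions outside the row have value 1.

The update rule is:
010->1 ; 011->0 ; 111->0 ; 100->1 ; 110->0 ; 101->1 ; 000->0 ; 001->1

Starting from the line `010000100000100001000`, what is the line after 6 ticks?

tick 1: 111001110001110011101
tick 2: 000110001010001100010
tick 3: 101001011111010010111
tick 4: 011111100000111111000
tick 5: 100000010001000000101
tick 6: 010000111011100001110

010000111011100001110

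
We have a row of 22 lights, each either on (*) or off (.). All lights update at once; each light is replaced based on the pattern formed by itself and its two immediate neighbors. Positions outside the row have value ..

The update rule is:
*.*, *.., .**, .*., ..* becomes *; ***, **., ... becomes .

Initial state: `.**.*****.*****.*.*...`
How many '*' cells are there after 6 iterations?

15

**.**....**....*****..
*.**.*..**.*..**....*.
***.*****.*****.*..***
*..**....**....*****..
****.*..**.*..**....*.
*...*****.*****.*..***
count of *: 15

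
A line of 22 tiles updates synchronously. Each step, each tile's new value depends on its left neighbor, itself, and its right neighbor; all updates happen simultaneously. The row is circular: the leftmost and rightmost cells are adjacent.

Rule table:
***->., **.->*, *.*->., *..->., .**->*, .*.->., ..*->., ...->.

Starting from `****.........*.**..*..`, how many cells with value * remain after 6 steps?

2

*..*...........**.....
...............**.....
...............**.....  (fixed point — unchanged through step 6)
count of *: 2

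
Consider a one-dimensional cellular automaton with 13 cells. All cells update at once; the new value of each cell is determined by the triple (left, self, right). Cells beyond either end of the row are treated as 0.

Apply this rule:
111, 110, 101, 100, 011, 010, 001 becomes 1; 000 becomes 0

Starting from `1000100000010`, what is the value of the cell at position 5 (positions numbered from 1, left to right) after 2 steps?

1101110000111
1111111001111
position 5 holds 1

1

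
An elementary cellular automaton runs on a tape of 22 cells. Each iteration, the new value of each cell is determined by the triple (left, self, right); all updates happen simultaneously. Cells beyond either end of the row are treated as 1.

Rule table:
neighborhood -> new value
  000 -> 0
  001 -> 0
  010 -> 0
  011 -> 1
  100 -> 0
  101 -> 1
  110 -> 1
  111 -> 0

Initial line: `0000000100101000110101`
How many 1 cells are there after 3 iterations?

0000000000010000111011
0000000000000000101110
0000000000000000011011
count of 1: 4

4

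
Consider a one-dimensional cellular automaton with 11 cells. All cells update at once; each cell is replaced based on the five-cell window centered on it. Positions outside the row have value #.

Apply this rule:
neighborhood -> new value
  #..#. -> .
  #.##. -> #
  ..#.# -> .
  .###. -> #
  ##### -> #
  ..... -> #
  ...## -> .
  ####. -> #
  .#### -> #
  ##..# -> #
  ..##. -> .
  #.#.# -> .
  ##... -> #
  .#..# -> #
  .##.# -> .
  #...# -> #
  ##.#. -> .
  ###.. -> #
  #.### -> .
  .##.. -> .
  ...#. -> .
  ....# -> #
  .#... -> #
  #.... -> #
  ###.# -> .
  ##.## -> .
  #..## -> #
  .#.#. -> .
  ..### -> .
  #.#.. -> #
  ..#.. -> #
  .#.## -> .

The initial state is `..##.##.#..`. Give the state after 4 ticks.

##...#..###
####.###.##
###...#...#
#####.###..

#####.###..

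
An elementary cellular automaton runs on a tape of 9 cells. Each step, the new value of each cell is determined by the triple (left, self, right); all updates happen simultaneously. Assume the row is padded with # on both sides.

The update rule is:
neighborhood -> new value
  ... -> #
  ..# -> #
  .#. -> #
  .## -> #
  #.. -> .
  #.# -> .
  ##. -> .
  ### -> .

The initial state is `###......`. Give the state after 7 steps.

step 1: ....#####
step 2: .####....
step 3: .#....###
step 4: .#.####..
step 5: .#.#....#
step 6: .#.#.####
step 7: .#.#.#...

.#.#.#...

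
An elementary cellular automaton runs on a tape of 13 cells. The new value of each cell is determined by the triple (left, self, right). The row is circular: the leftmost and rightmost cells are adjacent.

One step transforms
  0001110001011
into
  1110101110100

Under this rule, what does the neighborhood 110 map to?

At position 5 the neighborhood is 110; the next row has 0 there.

0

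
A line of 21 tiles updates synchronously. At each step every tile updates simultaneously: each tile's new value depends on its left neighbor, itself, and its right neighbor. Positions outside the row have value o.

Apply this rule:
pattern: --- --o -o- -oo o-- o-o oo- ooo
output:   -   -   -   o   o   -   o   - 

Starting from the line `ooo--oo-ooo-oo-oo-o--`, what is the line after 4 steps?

o-oo-o-oo---oo---ooo-

--oo-oo-o-o-oo-oo--o-
o-oo-oo-----oo-ooo---
o-oo-ooo----oo-o-oo--
o-oo-o-oo---oo---ooo-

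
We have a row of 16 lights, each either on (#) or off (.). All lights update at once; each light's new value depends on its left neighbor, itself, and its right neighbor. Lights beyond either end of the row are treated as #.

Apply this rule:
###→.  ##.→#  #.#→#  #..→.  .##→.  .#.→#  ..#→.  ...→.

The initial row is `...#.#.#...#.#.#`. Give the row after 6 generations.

...#####...####.
.......#......##
.......#........
.......#........  (fixed point — unchanged through generation 6)

.......#........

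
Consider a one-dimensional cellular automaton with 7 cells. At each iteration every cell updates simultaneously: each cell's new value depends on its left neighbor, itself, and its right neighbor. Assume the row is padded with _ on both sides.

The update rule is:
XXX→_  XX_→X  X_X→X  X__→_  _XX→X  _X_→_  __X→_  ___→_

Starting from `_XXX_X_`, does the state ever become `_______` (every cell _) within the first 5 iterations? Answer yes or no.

_X_XX__
__XXX__
__X_X__
___X___
_______
all cells are _ at iteration 5

yes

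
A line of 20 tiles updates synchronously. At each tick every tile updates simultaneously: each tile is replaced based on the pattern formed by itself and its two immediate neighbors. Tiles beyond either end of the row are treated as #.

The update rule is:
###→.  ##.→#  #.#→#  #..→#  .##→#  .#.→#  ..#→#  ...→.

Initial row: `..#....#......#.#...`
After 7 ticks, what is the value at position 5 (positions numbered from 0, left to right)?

####..###....#####.#
...####.##..##...###
#.##..#########.##..
#######.......######
......##.....##.....
#....####...####...#
##..##..##.##..##.##
position 5 holds #

#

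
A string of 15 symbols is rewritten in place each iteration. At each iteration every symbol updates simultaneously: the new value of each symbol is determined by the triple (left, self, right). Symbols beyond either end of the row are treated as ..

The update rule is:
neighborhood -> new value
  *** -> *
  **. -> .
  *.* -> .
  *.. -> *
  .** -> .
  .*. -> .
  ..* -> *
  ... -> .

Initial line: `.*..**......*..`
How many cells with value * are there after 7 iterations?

*.**..*....*.*.
....**.*..*...*
...*....**.*.*.
..*.*..*......*
.*...**.*....*.
*.*.*....*..*.*
.....*..*.**...
count of *: 4

4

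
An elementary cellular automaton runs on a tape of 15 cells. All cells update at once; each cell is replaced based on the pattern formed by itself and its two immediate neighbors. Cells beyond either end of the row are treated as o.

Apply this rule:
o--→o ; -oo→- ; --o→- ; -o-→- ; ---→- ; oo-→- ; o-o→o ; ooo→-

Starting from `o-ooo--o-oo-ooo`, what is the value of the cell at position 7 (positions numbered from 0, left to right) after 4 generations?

-

generation 1: -o---o--o--o---
generation 2: o-o---o--o--o--
generation 3: -o-o---o--o--o-
generation 4: o-o-o---o--o--o
position 7 holds -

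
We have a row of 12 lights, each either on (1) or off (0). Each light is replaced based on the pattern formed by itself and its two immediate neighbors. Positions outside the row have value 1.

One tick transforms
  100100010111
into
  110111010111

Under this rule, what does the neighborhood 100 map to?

At position 1 the neighborhood is 100; the next row has 1 there.

1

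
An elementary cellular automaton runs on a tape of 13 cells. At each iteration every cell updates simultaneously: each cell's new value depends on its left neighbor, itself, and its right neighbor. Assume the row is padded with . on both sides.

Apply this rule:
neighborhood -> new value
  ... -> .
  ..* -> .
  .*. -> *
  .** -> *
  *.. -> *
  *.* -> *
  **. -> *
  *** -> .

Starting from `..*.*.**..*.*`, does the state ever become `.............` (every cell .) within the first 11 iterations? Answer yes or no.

no

iteration 1: ..*******.***
iteration 2: ..*.....***.*
iteration 3: ..**....*.***
iteration 4: ..***...***.*
iteration 5: ..*.**..*.***
iteration 6: ..*****.***.*
iteration 7: ..*...***.***
iteration 8: ..**..*.***.*
iteration 9: ..***.***.***
iteration 10: ..*.***.***.*
iteration 11: ..***.***.***
iteration 11 is ..***.***.***, still not uniform .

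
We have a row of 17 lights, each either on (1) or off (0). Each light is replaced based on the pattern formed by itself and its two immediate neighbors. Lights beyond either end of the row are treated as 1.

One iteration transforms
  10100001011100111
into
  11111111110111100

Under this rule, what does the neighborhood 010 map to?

At position 2 the neighborhood is 010; the next row has 1 there.

1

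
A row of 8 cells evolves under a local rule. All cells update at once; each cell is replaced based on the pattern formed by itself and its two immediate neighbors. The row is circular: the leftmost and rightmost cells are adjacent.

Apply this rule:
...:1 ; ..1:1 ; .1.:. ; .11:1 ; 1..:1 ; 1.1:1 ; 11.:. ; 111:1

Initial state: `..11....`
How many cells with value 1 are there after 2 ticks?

7

tick 1: 111.1111
tick 2: 11.11111
count of 1: 7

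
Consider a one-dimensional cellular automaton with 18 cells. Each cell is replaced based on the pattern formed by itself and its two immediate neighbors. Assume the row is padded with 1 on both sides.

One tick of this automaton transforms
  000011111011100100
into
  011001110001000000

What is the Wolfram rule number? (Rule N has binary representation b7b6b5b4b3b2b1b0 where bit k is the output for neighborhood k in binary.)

position 5: 111 → 1  (bit 7 = 1)
position 8: 110 → 0  (bit 6 = 0)
position 9: 101 → 0  (bit 5 = 0)
position 0: 100 → 0  (bit 4 = 0)
position 4: 011 → 0  (bit 3 = 0)
position 15: 010 → 0  (bit 2 = 0)
position 3: 001 → 0  (bit 1 = 0)
position 1: 000 → 1  (bit 0 = 1)
bits b7..b0 = 10000001 = 129

129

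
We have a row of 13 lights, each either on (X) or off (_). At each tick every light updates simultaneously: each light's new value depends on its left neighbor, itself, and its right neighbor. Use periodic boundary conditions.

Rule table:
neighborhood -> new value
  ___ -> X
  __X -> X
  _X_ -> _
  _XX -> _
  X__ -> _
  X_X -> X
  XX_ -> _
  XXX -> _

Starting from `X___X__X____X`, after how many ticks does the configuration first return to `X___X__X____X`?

26

__XX__X__XXX_
XX___X__X____
___XX__X__XXX
_XX___X__X___
X___XX__X__XX
__XX___X__X__
XX___XX__X__X
___XX___X__X_
XXX___XX__X__
____XX___X__X
_XXX___XX__X_
X____XX___X__
__XXX___XX__X
_X____XX___X_
X__XXX___XX__
__X____XX___X
_X__XXX___XX_
X__X____XX___
__X__XXX___XX
_X__X____XX__
X__X__XXX___X
__X__X____XX_
XX__X__XXX___
___X__X____XX
_XX__X__XXX__
X___X__X____X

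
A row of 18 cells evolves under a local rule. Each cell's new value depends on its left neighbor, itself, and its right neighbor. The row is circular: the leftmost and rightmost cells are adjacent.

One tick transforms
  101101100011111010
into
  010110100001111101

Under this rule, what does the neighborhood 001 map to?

0

At position 9 the neighborhood is 001; the next row has 0 there.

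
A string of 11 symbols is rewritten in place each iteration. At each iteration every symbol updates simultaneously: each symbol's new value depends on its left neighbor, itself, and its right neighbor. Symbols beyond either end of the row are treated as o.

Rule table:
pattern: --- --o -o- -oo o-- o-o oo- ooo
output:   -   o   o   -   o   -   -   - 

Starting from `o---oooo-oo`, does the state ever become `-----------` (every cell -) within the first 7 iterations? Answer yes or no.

-o-o-------
-o-oo-----o
-o---o---o-
-oo-ooo-oo-
-----------
all cells are - at iteration 5

yes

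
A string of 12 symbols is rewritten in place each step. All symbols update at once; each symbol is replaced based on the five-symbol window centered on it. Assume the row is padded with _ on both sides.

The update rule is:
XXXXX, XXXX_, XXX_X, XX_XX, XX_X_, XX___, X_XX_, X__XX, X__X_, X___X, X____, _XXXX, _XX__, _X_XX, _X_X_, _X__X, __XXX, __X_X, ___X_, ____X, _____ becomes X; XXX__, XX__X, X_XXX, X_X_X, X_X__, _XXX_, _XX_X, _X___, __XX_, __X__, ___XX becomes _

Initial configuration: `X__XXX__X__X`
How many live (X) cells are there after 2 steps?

_XXX___X_XX_
_X__XXXXXXXX
count of X: 9

9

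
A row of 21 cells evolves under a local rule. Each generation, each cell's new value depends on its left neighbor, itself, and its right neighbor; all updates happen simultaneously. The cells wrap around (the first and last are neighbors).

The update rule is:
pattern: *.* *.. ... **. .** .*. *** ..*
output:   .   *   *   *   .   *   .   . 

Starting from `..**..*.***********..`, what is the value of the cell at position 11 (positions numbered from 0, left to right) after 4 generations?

generation 1: *..**.*...........***
generation 2: **..*.***********....
generation 3: .**.*...........****.
generation 4: ..*.***********....**
position 11 holds *

*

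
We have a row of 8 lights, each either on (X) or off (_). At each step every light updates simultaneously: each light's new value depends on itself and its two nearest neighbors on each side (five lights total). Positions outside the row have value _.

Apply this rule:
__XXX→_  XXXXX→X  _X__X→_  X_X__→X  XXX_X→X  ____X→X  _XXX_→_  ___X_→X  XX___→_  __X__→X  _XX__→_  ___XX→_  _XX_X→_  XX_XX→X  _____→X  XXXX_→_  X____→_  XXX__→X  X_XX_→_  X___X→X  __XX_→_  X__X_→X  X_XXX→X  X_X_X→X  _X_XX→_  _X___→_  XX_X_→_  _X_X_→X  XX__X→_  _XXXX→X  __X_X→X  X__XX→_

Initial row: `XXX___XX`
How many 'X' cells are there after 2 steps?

6

__X_X___
XXXXX__X
count of X: 6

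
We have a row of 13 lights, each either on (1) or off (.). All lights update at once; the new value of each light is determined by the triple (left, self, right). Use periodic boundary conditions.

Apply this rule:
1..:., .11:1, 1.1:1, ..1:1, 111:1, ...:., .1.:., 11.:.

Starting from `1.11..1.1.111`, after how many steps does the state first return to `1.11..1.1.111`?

step 1: .11..1.1.1111
step 2: 11..1.1.1111.
step 3: 1..1.1.1111.1
step 4: ..1.1.1111.11
step 5: .1.1.1111.11.
step 6: 1.1.1111.11..
step 7: .1.1111.11..1
step 8: 1.1111.11..1.
step 9: .1111.11..1.1
step 10: 1111.11..1.1.
step 11: 111.11..1.1.1
step 12: 11.11..1.1.11
step 13: 1.11..1.1.111

13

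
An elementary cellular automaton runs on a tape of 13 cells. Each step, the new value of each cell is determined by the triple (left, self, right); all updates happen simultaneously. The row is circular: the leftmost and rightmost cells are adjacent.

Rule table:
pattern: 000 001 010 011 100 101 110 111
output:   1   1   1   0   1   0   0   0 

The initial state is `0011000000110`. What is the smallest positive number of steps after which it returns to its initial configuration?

2

1100111111001
0011000000110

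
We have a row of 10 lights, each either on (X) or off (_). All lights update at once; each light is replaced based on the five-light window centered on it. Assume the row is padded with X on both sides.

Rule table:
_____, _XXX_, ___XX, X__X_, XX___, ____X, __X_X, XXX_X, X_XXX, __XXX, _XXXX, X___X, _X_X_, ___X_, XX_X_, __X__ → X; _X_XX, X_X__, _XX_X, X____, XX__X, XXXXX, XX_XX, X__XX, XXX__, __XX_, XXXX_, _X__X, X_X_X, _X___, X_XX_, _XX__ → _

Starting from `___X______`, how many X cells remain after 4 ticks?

6

XXXX__XXXX
______XX__
X_XXXX____
X_XX__X_XX
count of X: 6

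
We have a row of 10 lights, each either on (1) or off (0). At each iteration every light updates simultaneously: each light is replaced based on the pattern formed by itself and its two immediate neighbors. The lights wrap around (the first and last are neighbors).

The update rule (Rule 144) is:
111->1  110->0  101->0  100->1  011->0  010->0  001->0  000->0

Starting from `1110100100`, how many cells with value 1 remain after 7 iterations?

3

0100010010
0010001001
1001000100
0100100010
0010010001
1001001000
0100100100
count of 1: 3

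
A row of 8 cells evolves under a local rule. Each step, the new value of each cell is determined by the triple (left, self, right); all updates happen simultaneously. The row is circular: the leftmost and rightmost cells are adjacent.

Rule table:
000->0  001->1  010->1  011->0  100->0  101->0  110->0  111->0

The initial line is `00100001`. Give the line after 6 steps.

01000000

01100011
00000100
00001100
00010000
00110000
01000000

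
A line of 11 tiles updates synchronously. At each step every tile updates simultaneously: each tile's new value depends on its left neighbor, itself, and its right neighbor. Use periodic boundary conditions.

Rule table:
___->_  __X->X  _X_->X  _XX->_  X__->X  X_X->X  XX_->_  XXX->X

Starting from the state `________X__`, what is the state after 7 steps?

_______XXX_
______X_X_X
X____XXXXXX
_X__X_XXXXX
XXXXXX_XXX_
_XXXX_X_X_X
X_XX_XXXXXX

X_XX_XXXXXX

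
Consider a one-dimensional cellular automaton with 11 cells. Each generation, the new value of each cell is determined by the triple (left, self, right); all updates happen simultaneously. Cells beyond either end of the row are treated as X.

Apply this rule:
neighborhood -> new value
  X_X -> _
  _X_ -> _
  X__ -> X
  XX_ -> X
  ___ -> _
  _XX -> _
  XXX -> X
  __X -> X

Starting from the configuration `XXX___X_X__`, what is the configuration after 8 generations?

generation 1: XXXX_X___XX
generation 2: XXXX__X_X_X
generation 3: XXXXXX_____
generation 4: XXXXXXX___X
generation 5: XXXXXXXX_X_
generation 6: XXXXXXXX___
generation 7: XXXXXXXXX_X
generation 8: XXXXXXXXX__

XXXXXXXXX__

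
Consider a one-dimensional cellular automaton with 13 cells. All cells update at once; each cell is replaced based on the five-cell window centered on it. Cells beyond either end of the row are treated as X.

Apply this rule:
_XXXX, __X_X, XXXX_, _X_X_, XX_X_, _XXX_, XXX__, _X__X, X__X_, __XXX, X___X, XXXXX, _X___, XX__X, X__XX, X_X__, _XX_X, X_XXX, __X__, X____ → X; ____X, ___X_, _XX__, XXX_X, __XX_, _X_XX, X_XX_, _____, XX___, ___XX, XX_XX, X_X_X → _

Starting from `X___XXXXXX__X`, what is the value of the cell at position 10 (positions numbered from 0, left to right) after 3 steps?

X

step 1: X_X_XXXXXXXXX
step 2: _X__XXXXXXXXX
step 3: XXXXXXXXXXXXX
position 10 holds X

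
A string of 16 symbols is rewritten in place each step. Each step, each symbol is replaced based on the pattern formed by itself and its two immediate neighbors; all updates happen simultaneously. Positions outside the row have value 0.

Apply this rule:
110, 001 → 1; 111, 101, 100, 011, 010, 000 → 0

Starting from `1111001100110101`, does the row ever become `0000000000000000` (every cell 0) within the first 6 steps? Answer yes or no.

yes

0001010101010000
0010000000000000
0100000000000000
1000000000000000
0000000000000000
all cells are 0 at step 5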